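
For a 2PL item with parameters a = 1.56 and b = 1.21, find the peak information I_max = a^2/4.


For 2PL, max info at theta = b = 1.21
I_max = a^2 / 4 = 1.56^2 / 4
= 2.4336 / 4
I_max = 0.6084

0.6084


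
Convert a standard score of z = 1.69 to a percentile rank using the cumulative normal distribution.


CDF(z) = 0.5 * (1 + erf(z/sqrt(2)))
erf(1.195) = 0.909
CDF = 0.9545
Percentile rank = 0.9545 * 100 = 95.45

95.45


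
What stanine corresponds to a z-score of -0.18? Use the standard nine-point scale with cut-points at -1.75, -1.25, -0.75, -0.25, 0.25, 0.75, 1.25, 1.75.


Stanine boundaries: [-1.75, -1.25, -0.75, -0.25, 0.25, 0.75, 1.25, 1.75]
z = -0.18
Check each boundary:
  z >= -1.75 -> could be stanine 2
  z >= -1.25 -> could be stanine 3
  z >= -0.75 -> could be stanine 4
  z >= -0.25 -> could be stanine 5
  z < 0.25
  z < 0.75
  z < 1.25
  z < 1.75
Highest qualifying boundary gives stanine = 5

5


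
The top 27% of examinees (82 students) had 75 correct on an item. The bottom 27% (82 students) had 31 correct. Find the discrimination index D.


p_upper = 75/82 = 0.9146
p_lower = 31/82 = 0.378
D = 0.9146 - 0.378 = 0.5366

0.5366


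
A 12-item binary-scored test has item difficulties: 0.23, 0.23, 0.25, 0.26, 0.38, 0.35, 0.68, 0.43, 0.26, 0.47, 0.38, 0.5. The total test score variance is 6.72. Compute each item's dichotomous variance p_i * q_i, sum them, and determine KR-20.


For each item, compute p_i * q_i:
  Item 1: 0.23 * 0.77 = 0.1771
  Item 2: 0.23 * 0.77 = 0.1771
  Item 3: 0.25 * 0.75 = 0.1875
  Item 4: 0.26 * 0.74 = 0.1924
  Item 5: 0.38 * 0.62 = 0.2356
  Item 6: 0.35 * 0.65 = 0.2275
  Item 7: 0.68 * 0.32 = 0.2176
  Item 8: 0.43 * 0.57 = 0.2451
  Item 9: 0.26 * 0.74 = 0.1924
  Item 10: 0.47 * 0.53 = 0.2491
  Item 11: 0.38 * 0.62 = 0.2356
  Item 12: 0.5 * 0.5 = 0.25
Sum(p_i * q_i) = 0.1771 + 0.1771 + 0.1875 + 0.1924 + 0.2356 + 0.2275 + 0.2176 + 0.2451 + 0.1924 + 0.2491 + 0.2356 + 0.25 = 2.587
KR-20 = (k/(k-1)) * (1 - Sum(p_i*q_i) / Var_total)
= (12/11) * (1 - 2.587/6.72)
= 1.0909 * 0.615
KR-20 = 0.6709

0.6709


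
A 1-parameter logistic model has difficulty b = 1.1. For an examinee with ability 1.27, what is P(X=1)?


theta - b = 1.27 - 1.1 = 0.17
exp(-(theta - b)) = exp(-0.17) = 0.8437
P = 1 / (1 + 0.8437)
P = 0.5424

0.5424


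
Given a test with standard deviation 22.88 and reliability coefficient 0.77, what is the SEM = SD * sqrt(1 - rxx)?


SEM = SD * sqrt(1 - rxx)
SEM = 22.88 * sqrt(1 - 0.77)
SEM = 22.88 * sqrt(0.23) = 22.88 * 0.479583
SEM = 10.9729

10.9729


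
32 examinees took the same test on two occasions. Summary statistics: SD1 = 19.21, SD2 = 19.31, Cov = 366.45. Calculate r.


r = cov(X,Y) / (SD_X * SD_Y)
r = 366.45 / (19.21 * 19.31)
r = 366.45 / 370.9451
r = 0.9879

0.9879


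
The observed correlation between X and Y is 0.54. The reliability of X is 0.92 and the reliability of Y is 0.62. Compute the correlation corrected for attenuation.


r_corrected = rxy / sqrt(rxx * ryy)
= 0.54 / sqrt(0.92 * 0.62)
= 0.54 / sqrt(0.5704)
= 0.54 / 0.755248
r_corrected = 0.715

0.715


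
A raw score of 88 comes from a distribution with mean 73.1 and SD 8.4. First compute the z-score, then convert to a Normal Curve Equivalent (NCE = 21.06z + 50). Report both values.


z = (X - mean) / SD = (88 - 73.1) / 8.4
z = 14.9 / 8.4
z = 1.7738
NCE = NCE = 21.06z + 50
Carry z at full precision (z = 14.9 / 8.4) into the conversion:
NCE = 21.06 * (14.9 / 8.4) + 50 = 313.794 / 8.4 + 50
NCE = 37.3564 + 50
NCE = 87.3564

87.3564


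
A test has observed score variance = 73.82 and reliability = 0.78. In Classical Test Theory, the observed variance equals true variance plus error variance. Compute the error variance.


var_true = rxx * var_obs = 0.78 * 73.82 = 57.5796
var_error = var_obs - var_true
var_error = 73.82 - 57.5796
var_error = 16.2404

16.2404


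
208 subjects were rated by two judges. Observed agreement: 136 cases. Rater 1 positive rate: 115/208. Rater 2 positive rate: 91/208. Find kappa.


P_o = 136/208 = 0.653846
P_e = (115*91 + 93*117) / 43264 = 0.493389
kappa = (P_o - P_e) / (1 - P_e)
kappa = (0.653846 - 0.493389) / (1 - 0.493389)
kappa = 0.3167

0.3167


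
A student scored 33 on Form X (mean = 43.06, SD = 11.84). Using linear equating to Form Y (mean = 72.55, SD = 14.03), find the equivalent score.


slope = SD_Y / SD_X = 14.03 / 11.84 ~ 1.185
intercept = mean_Y - slope * mean_X = 72.55 - (14.03 / 11.84) * 43.06 ~ 21.5254
Y = slope * X + intercept. To avoid rounding drift from the rounded slope/intercept, evaluate the equivalent form Y = mean_Y + SD_Y * (X - mean_X) / SD_X at full precision:
Y = 72.55 + 14.03 * (33 - 43.06) / 11.84
Y = 72.55 - 14.03 * 10.06 / 11.84
Y = 72.55 - 141.1418 / 11.84
Y = 72.55 - 11.9208
Y = 60.6292

60.6292


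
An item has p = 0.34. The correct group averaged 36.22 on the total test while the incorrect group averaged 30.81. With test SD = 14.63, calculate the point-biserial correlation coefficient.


q = 1 - p = 0.66
rpb = ((M1 - M0) / SD) * sqrt(p * q)
rpb = ((36.22 - 30.81) / 14.63) * sqrt(0.34 * 0.66)
rpb = 0.1752

0.1752


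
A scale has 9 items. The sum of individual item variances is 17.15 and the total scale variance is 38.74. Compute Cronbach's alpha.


alpha = (k/(k-1)) * (1 - sum(si^2)/s_total^2)
= (9/8) * (1 - 17.15/38.74)
alpha = 0.627

0.627


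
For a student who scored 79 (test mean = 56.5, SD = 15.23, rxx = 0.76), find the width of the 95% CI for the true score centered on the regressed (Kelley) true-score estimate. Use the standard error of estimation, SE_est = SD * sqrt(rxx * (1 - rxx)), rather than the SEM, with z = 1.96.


True score estimate = 0.76*79 + 0.24*56.5 = 73.6
SE_est = SD * sqrt(rxx * (1 - rxx)) = 15.23 * sqrt(0.76 * 0.24) = 15.23 * sqrt(0.1824) = 6.504476
CI = T_est +/- z * SE_est, so width = 2 * z * SE_est = 2 * 1.96 * 6.504476
Width = 25.4975

25.4975


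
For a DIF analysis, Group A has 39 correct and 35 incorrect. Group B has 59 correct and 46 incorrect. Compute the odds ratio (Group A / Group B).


Odds_A = 39/35 = 1.1143
Odds_B = 59/46 = 1.2826
OR = Odds_A / Odds_B = 1.1143 / 1.2826
Exactly, OR = (39 * 46) / (35 * 59) = 1794 / 2065
OR = 0.8688

0.8688


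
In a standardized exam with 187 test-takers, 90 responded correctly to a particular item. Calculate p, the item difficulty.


Item difficulty p = number correct / total examinees
p = 90 / 187
p = 0.4813

0.4813


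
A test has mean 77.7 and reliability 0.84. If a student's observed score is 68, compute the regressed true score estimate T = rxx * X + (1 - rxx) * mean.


T_est = rxx * X + (1 - rxx) * mean
T_est = 0.84 * 68 + 0.16 * 77.7
T_est = 57.12 + 12.432
T_est = 69.552

69.552


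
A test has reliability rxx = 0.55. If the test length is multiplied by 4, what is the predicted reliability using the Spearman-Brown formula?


r_new = (n * rxx) / (1 + (n-1) * rxx)
r_new = (4 * 0.55) / (1 + 3 * 0.55)
r_new = 2.2 / 2.65
r_new = 0.8302

0.8302


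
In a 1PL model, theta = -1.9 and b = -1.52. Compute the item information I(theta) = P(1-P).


P = 1/(1+exp(-(-1.9--1.52))) = 0.4061
I = P*(1-P) = 0.4061 * 0.5939
I = 0.2412

0.2412


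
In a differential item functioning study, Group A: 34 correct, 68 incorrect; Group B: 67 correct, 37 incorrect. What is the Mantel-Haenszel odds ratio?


Odds_A = 34/68 = 0.5
Odds_B = 67/37 = 1.8108
OR = Odds_A / Odds_B = 0.5 / 1.8108
Exactly, OR = (34 * 37) / (68 * 67) = 1258 / 4556
OR = 0.2761

0.2761


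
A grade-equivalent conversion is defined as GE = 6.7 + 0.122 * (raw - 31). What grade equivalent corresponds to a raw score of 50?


raw - median = 50 - 31 = 19
slope * diff = 0.122 * 19 = 2.318
GE = 6.7 + 2.318
GE = 9.018

9.018


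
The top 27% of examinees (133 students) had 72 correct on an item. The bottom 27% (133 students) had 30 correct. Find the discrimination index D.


p_upper = 72/133 = 0.5414
p_lower = 30/133 = 0.2256
D = 0.5414 - 0.2256 = 0.3158

0.3158


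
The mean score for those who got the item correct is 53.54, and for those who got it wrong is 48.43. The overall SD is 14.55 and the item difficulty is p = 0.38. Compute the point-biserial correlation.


q = 1 - p = 0.62
rpb = ((M1 - M0) / SD) * sqrt(p * q)
rpb = ((53.54 - 48.43) / 14.55) * sqrt(0.38 * 0.62)
rpb = 0.1705

0.1705


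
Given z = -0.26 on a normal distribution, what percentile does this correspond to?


CDF(z) = 0.5 * (1 + erf(z/sqrt(2)))
erf(-0.1838) = -0.2051
CDF = 0.3974
Percentile rank = 0.3974 * 100 = 39.74

39.74


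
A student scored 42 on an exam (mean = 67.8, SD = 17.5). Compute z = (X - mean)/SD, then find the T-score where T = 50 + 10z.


z = (X - mean) / SD = (42 - 67.8) / 17.5
z = -25.8 / 17.5
z = -1.4743
T-score = T = 50 + 10z
Carry z at full precision (z = -25.8 / 17.5) into the conversion:
T-score = 50 + 10 * (-25.8 / 17.5) = 50 + -258 / 17.5
T-score = 50 + -14.7429
T-score = 35.2571

35.2571


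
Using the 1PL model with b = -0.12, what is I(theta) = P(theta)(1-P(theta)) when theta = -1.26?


P = 1/(1+exp(-(-1.26--0.12))) = 0.2423
I = P*(1-P) = 0.2423 * 0.7577
I = 0.1836

0.1836


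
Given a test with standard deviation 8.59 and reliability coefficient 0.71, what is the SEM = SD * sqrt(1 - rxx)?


SEM = SD * sqrt(1 - rxx)
SEM = 8.59 * sqrt(1 - 0.71)
SEM = 8.59 * sqrt(0.29) = 8.59 * 0.538516
SEM = 4.6259

4.6259


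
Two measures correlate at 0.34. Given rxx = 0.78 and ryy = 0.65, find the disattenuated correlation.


r_corrected = rxy / sqrt(rxx * ryy)
= 0.34 / sqrt(0.78 * 0.65)
= 0.34 / sqrt(0.507)
= 0.34 / 0.712039
r_corrected = 0.4775

0.4775


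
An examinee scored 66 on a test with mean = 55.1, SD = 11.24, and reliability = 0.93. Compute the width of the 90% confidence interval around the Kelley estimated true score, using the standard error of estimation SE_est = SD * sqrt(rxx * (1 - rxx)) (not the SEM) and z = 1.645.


True score estimate = 0.93*66 + 0.07*55.1 = 65.237
SE_est = SD * sqrt(rxx * (1 - rxx)) = 11.24 * sqrt(0.93 * 0.07) = 11.24 * sqrt(0.0651) = 2.867852
CI = T_est +/- z * SE_est, so width = 2 * z * SE_est = 2 * 1.645 * 2.867852
Width = 9.4352

9.4352


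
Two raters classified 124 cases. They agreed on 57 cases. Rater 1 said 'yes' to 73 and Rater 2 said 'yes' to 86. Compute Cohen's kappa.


P_o = 57/124 = 0.459677
P_e = (73*86 + 51*38) / 15376 = 0.534339
kappa = (P_o - P_e) / (1 - P_e)
kappa = (0.459677 - 0.534339) / (1 - 0.534339)
kappa = -0.1603

-0.1603


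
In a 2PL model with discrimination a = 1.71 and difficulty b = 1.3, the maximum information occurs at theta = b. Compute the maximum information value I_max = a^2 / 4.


For 2PL, max info at theta = b = 1.3
I_max = a^2 / 4 = 1.71^2 / 4
= 2.9241 / 4
I_max = 0.731

0.731


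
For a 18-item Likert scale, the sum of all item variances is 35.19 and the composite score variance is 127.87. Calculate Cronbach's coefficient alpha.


alpha = (k/(k-1)) * (1 - sum(si^2)/s_total^2)
= (18/17) * (1 - 35.19/127.87)
alpha = 0.7674

0.7674


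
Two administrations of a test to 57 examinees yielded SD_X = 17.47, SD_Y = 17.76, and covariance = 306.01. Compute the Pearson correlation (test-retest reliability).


r = cov(X,Y) / (SD_X * SD_Y)
r = 306.01 / (17.47 * 17.76)
r = 306.01 / 310.2672
r = 0.9863

0.9863


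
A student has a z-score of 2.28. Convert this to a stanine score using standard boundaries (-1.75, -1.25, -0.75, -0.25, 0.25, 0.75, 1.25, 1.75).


Stanine boundaries: [-1.75, -1.25, -0.75, -0.25, 0.25, 0.75, 1.25, 1.75]
z = 2.28
Check each boundary:
  z >= -1.75 -> could be stanine 2
  z >= -1.25 -> could be stanine 3
  z >= -0.75 -> could be stanine 4
  z >= -0.25 -> could be stanine 5
  z >= 0.25 -> could be stanine 6
  z >= 0.75 -> could be stanine 7
  z >= 1.25 -> could be stanine 8
  z >= 1.75 -> could be stanine 9
Highest qualifying boundary gives stanine = 9

9


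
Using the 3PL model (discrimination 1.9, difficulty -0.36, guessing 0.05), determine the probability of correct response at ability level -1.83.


logit = 1.9*(-1.83 - -0.36) = -2.793
P* = 1/(1 + exp(--2.793)) = 0.0577
P = 0.05 + (1 - 0.05) * 0.0577
P = 0.1048

0.1048


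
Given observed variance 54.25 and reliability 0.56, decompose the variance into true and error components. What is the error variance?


var_true = rxx * var_obs = 0.56 * 54.25 = 30.38
var_error = var_obs - var_true
var_error = 54.25 - 30.38
var_error = 23.87

23.87


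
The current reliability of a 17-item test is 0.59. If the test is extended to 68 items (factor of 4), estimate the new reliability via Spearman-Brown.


r_new = (n * rxx) / (1 + (n-1) * rxx)
r_new = (4 * 0.59) / (1 + 3 * 0.59)
r_new = 2.36 / 2.77
r_new = 0.852

0.852


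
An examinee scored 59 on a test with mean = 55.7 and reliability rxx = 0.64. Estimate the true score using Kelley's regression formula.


T_est = rxx * X + (1 - rxx) * mean
T_est = 0.64 * 59 + 0.36 * 55.7
T_est = 37.76 + 20.052
T_est = 57.812

57.812


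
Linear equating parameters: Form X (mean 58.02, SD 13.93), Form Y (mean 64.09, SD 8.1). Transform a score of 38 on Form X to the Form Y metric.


slope = SD_Y / SD_X = 8.1 / 13.93 ~ 0.5815
intercept = mean_Y - slope * mean_X = 64.09 - (8.1 / 13.93) * 58.02 ~ 30.3526
Y = slope * X + intercept. To avoid rounding drift from the rounded slope/intercept, evaluate the equivalent form Y = mean_Y + SD_Y * (X - mean_X) / SD_X at full precision:
Y = 64.09 + 8.1 * (38 - 58.02) / 13.93
Y = 64.09 - 8.1 * 20.02 / 13.93
Y = 64.09 - 162.162 / 13.93
Y = 64.09 - 11.6412
Y = 52.4488

52.4488


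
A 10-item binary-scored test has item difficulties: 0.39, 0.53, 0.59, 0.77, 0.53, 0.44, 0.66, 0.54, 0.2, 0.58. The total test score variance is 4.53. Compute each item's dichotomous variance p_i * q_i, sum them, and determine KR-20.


For each item, compute p_i * q_i:
  Item 1: 0.39 * 0.61 = 0.2379
  Item 2: 0.53 * 0.47 = 0.2491
  Item 3: 0.59 * 0.41 = 0.2419
  Item 4: 0.77 * 0.23 = 0.1771
  Item 5: 0.53 * 0.47 = 0.2491
  Item 6: 0.44 * 0.56 = 0.2464
  Item 7: 0.66 * 0.34 = 0.2244
  Item 8: 0.54 * 0.46 = 0.2484
  Item 9: 0.2 * 0.8 = 0.16
  Item 10: 0.58 * 0.42 = 0.2436
Sum(p_i * q_i) = 0.2379 + 0.2491 + 0.2419 + 0.1771 + 0.2491 + 0.2464 + 0.2244 + 0.2484 + 0.16 + 0.2436 = 2.2779
KR-20 = (k/(k-1)) * (1 - Sum(p_i*q_i) / Var_total)
= (10/9) * (1 - 2.2779/4.53)
= 1.1111 * 0.4972
KR-20 = 0.5524

0.5524


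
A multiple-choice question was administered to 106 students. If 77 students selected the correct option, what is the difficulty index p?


Item difficulty p = number correct / total examinees
p = 77 / 106
p = 0.7264

0.7264


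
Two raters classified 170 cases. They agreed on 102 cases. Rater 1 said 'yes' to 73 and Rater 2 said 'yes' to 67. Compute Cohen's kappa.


P_o = 102/170 = 0.6
P_e = (73*67 + 97*103) / 28900 = 0.514948
kappa = (P_o - P_e) / (1 - P_e)
kappa = (0.6 - 0.514948) / (1 - 0.514948)
kappa = 0.1753

0.1753


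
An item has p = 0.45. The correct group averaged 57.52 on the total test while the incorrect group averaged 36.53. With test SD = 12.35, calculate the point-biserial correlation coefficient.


q = 1 - p = 0.55
rpb = ((M1 - M0) / SD) * sqrt(p * q)
rpb = ((57.52 - 36.53) / 12.35) * sqrt(0.45 * 0.55)
rpb = 0.8455

0.8455


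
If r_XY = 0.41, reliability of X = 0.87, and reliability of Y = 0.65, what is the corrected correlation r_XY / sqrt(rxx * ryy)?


r_corrected = rxy / sqrt(rxx * ryy)
= 0.41 / sqrt(0.87 * 0.65)
= 0.41 / sqrt(0.5655)
= 0.41 / 0.751997
r_corrected = 0.5452

0.5452


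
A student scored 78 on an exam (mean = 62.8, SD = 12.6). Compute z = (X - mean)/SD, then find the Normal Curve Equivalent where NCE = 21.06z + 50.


z = (X - mean) / SD = (78 - 62.8) / 12.6
z = 15.2 / 12.6
z = 1.2063
NCE = NCE = 21.06z + 50
Carry z at full precision (z = 15.2 / 12.6) into the conversion:
NCE = 21.06 * (15.2 / 12.6) + 50 = 320.112 / 12.6 + 50
NCE = 25.4057 + 50
NCE = 75.4057

75.4057


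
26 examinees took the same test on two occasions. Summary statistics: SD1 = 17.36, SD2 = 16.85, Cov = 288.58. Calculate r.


r = cov(X,Y) / (SD_X * SD_Y)
r = 288.58 / (17.36 * 16.85)
r = 288.58 / 292.516
r = 0.9865

0.9865


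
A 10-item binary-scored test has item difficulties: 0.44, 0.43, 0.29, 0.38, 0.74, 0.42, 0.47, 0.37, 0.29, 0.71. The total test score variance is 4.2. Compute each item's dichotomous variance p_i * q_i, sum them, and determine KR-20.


For each item, compute p_i * q_i:
  Item 1: 0.44 * 0.56 = 0.2464
  Item 2: 0.43 * 0.57 = 0.2451
  Item 3: 0.29 * 0.71 = 0.2059
  Item 4: 0.38 * 0.62 = 0.2356
  Item 5: 0.74 * 0.26 = 0.1924
  Item 6: 0.42 * 0.58 = 0.2436
  Item 7: 0.47 * 0.53 = 0.2491
  Item 8: 0.37 * 0.63 = 0.2331
  Item 9: 0.29 * 0.71 = 0.2059
  Item 10: 0.71 * 0.29 = 0.2059
Sum(p_i * q_i) = 0.2464 + 0.2451 + 0.2059 + 0.2356 + 0.1924 + 0.2436 + 0.2491 + 0.2331 + 0.2059 + 0.2059 = 2.263
KR-20 = (k/(k-1)) * (1 - Sum(p_i*q_i) / Var_total)
= (10/9) * (1 - 2.263/4.2)
= 1.1111 * 0.4612
KR-20 = 0.5124

0.5124


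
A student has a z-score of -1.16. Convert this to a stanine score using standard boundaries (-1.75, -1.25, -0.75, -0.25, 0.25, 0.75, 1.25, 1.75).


Stanine boundaries: [-1.75, -1.25, -0.75, -0.25, 0.25, 0.75, 1.25, 1.75]
z = -1.16
Check each boundary:
  z >= -1.75 -> could be stanine 2
  z >= -1.25 -> could be stanine 3
  z < -0.75
  z < -0.25
  z < 0.25
  z < 0.75
  z < 1.25
  z < 1.75
Highest qualifying boundary gives stanine = 3

3


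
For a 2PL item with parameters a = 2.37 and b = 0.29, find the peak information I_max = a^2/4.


For 2PL, max info at theta = b = 0.29
I_max = a^2 / 4 = 2.37^2 / 4
= 5.6169 / 4
I_max = 1.4042

1.4042


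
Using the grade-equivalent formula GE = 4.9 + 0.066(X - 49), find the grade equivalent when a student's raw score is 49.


raw - median = 49 - 49 = 0
slope * diff = 0.066 * 0 = 0.0
GE = 4.9 + 0.0
GE = 4.9

4.9


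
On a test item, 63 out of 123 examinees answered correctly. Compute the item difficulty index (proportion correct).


Item difficulty p = number correct / total examinees
p = 63 / 123
p = 0.5122

0.5122


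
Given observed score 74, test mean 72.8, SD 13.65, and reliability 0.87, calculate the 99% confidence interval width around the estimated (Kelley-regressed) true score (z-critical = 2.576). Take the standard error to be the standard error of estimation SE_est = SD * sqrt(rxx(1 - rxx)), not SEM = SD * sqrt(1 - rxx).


True score estimate = 0.87*74 + 0.13*72.8 = 73.844
SE_est = SD * sqrt(rxx * (1 - rxx)) = 13.65 * sqrt(0.87 * 0.13) = 13.65 * sqrt(0.1131) = 4.590542
CI = T_est +/- z * SE_est, so width = 2 * z * SE_est = 2 * 2.576 * 4.590542
Width = 23.6505

23.6505


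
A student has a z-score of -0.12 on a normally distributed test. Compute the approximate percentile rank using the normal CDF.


CDF(z) = 0.5 * (1 + erf(z/sqrt(2)))
erf(-0.0849) = -0.0955
CDF = 0.4522
Percentile rank = 0.4522 * 100 = 45.22

45.22


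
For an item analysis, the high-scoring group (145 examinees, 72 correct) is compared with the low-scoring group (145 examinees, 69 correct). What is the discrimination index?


p_upper = 72/145 = 0.4966
p_lower = 69/145 = 0.4759
D = 0.4966 - 0.4759 = 0.0207

0.0207


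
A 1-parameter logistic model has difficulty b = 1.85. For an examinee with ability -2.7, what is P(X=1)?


theta - b = -2.7 - 1.85 = -4.55
exp(-(theta - b)) = exp(4.55) = 94.6324
P = 1 / (1 + 94.6324)
P = 0.0105

0.0105


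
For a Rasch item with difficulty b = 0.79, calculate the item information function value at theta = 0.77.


P = 1/(1+exp(-(0.77-0.79))) = 0.495
I = P*(1-P) = 0.495 * 0.505
I = 0.25

0.25


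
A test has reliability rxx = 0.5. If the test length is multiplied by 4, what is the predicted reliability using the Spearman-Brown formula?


r_new = (n * rxx) / (1 + (n-1) * rxx)
r_new = (4 * 0.5) / (1 + 3 * 0.5)
r_new = 2.0 / 2.5
r_new = 0.8

0.8


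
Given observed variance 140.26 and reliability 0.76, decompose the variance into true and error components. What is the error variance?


var_true = rxx * var_obs = 0.76 * 140.26 = 106.5976
var_error = var_obs - var_true
var_error = 140.26 - 106.5976
var_error = 33.6624

33.6624


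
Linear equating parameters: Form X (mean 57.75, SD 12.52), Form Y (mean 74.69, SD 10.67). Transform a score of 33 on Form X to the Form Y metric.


slope = SD_Y / SD_X = 10.67 / 12.52 ~ 0.8522
intercept = mean_Y - slope * mean_X = 74.69 - (10.67 / 12.52) * 57.75 ~ 25.4733
Y = slope * X + intercept. To avoid rounding drift from the rounded slope/intercept, evaluate the equivalent form Y = mean_Y + SD_Y * (X - mean_X) / SD_X at full precision:
Y = 74.69 + 10.67 * (33 - 57.75) / 12.52
Y = 74.69 - 10.67 * 24.75 / 12.52
Y = 74.69 - 264.0825 / 12.52
Y = 74.69 - 21.0929
Y = 53.5971

53.5971


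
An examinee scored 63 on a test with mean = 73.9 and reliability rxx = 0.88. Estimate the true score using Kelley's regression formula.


T_est = rxx * X + (1 - rxx) * mean
T_est = 0.88 * 63 + 0.12 * 73.9
T_est = 55.44 + 8.868
T_est = 64.308

64.308


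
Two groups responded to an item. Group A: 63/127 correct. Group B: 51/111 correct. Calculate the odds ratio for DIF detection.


Odds_A = 63/64 = 0.9844
Odds_B = 51/60 = 0.85
OR = Odds_A / Odds_B = 0.9844 / 0.85
Exactly, OR = (63 * 60) / (64 * 51) = 3780 / 3264
OR = 1.1581

1.1581


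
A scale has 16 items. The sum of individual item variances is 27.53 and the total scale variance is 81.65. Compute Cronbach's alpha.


alpha = (k/(k-1)) * (1 - sum(si^2)/s_total^2)
= (16/15) * (1 - 27.53/81.65)
alpha = 0.707

0.707


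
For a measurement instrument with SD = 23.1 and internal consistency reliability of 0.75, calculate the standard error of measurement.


SEM = SD * sqrt(1 - rxx)
SEM = 23.1 * sqrt(1 - 0.75)
SEM = 23.1 * sqrt(0.25) = 23.1 * 0.5
SEM = 11.55

11.55


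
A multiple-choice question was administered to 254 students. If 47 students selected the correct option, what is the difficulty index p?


Item difficulty p = number correct / total examinees
p = 47 / 254
p = 0.185

0.185


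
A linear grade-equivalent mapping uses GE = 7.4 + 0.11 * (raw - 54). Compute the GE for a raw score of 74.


raw - median = 74 - 54 = 20
slope * diff = 0.11 * 20 = 2.2
GE = 7.4 + 2.2
GE = 9.6

9.6


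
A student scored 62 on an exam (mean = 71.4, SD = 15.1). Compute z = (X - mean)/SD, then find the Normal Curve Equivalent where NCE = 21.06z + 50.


z = (X - mean) / SD = (62 - 71.4) / 15.1
z = -9.4 / 15.1
z = -0.6225
NCE = NCE = 21.06z + 50
Carry z at full precision (z = -9.4 / 15.1) into the conversion:
NCE = 21.06 * (-9.4 / 15.1) + 50 = -197.964 / 15.1 + 50
NCE = -13.1102 + 50
NCE = 36.8898

36.8898


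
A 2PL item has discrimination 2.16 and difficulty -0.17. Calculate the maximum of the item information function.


For 2PL, max info at theta = b = -0.17
I_max = a^2 / 4 = 2.16^2 / 4
= 4.6656 / 4
I_max = 1.1664

1.1664


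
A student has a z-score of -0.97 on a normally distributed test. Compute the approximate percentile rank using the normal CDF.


CDF(z) = 0.5 * (1 + erf(z/sqrt(2)))
erf(-0.6859) = -0.668
CDF = 0.166
Percentile rank = 0.166 * 100 = 16.6

16.6


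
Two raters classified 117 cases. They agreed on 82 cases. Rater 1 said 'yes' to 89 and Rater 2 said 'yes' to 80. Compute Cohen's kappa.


P_o = 82/117 = 0.700855
P_e = (89*80 + 28*37) / 13689 = 0.595807
kappa = (P_o - P_e) / (1 - P_e)
kappa = (0.700855 - 0.595807) / (1 - 0.595807)
kappa = 0.2599

0.2599


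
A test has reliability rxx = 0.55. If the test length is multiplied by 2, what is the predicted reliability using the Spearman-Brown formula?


r_new = (n * rxx) / (1 + (n-1) * rxx)
r_new = (2 * 0.55) / (1 + 1 * 0.55)
r_new = 1.1 / 1.55
r_new = 0.7097

0.7097


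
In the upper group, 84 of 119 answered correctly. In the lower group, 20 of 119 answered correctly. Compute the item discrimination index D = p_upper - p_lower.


p_upper = 84/119 = 0.7059
p_lower = 20/119 = 0.1681
D = 0.7059 - 0.1681 = 0.5378

0.5378


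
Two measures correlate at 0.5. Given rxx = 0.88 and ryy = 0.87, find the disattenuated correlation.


r_corrected = rxy / sqrt(rxx * ryy)
= 0.5 / sqrt(0.88 * 0.87)
= 0.5 / sqrt(0.7656)
= 0.5 / 0.874986
r_corrected = 0.5714

0.5714


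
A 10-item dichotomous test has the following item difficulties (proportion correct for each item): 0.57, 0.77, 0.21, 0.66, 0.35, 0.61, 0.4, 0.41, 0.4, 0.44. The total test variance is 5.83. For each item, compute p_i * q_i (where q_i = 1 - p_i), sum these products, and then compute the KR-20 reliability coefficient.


For each item, compute p_i * q_i:
  Item 1: 0.57 * 0.43 = 0.2451
  Item 2: 0.77 * 0.23 = 0.1771
  Item 3: 0.21 * 0.79 = 0.1659
  Item 4: 0.66 * 0.34 = 0.2244
  Item 5: 0.35 * 0.65 = 0.2275
  Item 6: 0.61 * 0.39 = 0.2379
  Item 7: 0.4 * 0.6 = 0.24
  Item 8: 0.41 * 0.59 = 0.2419
  Item 9: 0.4 * 0.6 = 0.24
  Item 10: 0.44 * 0.56 = 0.2464
Sum(p_i * q_i) = 0.2451 + 0.1771 + 0.1659 + 0.2244 + 0.2275 + 0.2379 + 0.24 + 0.2419 + 0.24 + 0.2464 = 2.2462
KR-20 = (k/(k-1)) * (1 - Sum(p_i*q_i) / Var_total)
= (10/9) * (1 - 2.2462/5.83)
= 1.1111 * 0.6147
KR-20 = 0.683

0.683


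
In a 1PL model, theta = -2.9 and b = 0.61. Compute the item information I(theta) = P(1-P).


P = 1/(1+exp(-(-2.9-0.61))) = 0.029
I = P*(1-P) = 0.029 * 0.971
I = 0.0282

0.0282


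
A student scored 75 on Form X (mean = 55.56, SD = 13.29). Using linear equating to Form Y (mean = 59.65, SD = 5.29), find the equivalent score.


slope = SD_Y / SD_X = 5.29 / 13.29 ~ 0.398
intercept = mean_Y - slope * mean_X = 59.65 - (5.29 / 13.29) * 55.56 ~ 37.5347
Y = slope * X + intercept. To avoid rounding drift from the rounded slope/intercept, evaluate the equivalent form Y = mean_Y + SD_Y * (X - mean_X) / SD_X at full precision:
Y = 59.65 + 5.29 * (75 - 55.56) / 13.29
Y = 59.65 + 5.29 * 19.44 / 13.29
Y = 59.65 + 102.8376 / 13.29
Y = 59.65 + 7.738
Y = 67.388

67.388


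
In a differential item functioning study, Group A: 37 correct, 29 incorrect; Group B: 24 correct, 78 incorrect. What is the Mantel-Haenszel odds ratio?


Odds_A = 37/29 = 1.2759
Odds_B = 24/78 = 0.3077
OR = Odds_A / Odds_B = 1.2759 / 0.3077
Exactly, OR = (37 * 78) / (29 * 24) = 2886 / 696
OR = 4.1466

4.1466


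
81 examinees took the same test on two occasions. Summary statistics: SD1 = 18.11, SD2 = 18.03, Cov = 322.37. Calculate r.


r = cov(X,Y) / (SD_X * SD_Y)
r = 322.37 / (18.11 * 18.03)
r = 322.37 / 326.5233
r = 0.9873

0.9873


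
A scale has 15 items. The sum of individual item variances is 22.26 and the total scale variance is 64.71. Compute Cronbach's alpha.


alpha = (k/(k-1)) * (1 - sum(si^2)/s_total^2)
= (15/14) * (1 - 22.26/64.71)
alpha = 0.7029

0.7029


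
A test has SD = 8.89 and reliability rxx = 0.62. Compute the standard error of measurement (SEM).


SEM = SD * sqrt(1 - rxx)
SEM = 8.89 * sqrt(1 - 0.62)
SEM = 8.89 * sqrt(0.38) = 8.89 * 0.616441
SEM = 5.4802

5.4802


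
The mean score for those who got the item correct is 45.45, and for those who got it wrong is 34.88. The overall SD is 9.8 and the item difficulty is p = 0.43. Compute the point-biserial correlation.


q = 1 - p = 0.57
rpb = ((M1 - M0) / SD) * sqrt(p * q)
rpb = ((45.45 - 34.88) / 9.8) * sqrt(0.43 * 0.57)
rpb = 0.534

0.534


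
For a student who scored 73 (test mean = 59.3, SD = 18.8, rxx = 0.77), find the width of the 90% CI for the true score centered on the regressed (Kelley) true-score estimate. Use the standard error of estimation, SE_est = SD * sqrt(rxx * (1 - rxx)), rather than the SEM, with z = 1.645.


True score estimate = 0.77*73 + 0.23*59.3 = 69.849
SE_est = SD * sqrt(rxx * (1 - rxx)) = 18.8 * sqrt(0.77 * 0.23) = 18.8 * sqrt(0.1771) = 7.911651
CI = T_est +/- z * SE_est, so width = 2 * z * SE_est = 2 * 1.645 * 7.911651
Width = 26.0293

26.0293


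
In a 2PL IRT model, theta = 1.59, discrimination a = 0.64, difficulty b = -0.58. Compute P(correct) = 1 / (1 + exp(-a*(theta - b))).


a*(theta - b) = 0.64 * (1.59 - -0.58) = 1.3888
exp(-1.3888) = 0.2494
P = 1 / (1 + 0.2494)
P = 0.8004

0.8004


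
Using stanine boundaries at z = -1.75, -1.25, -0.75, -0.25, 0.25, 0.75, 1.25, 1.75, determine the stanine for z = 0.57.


Stanine boundaries: [-1.75, -1.25, -0.75, -0.25, 0.25, 0.75, 1.25, 1.75]
z = 0.57
Check each boundary:
  z >= -1.75 -> could be stanine 2
  z >= -1.25 -> could be stanine 3
  z >= -0.75 -> could be stanine 4
  z >= -0.25 -> could be stanine 5
  z >= 0.25 -> could be stanine 6
  z < 0.75
  z < 1.25
  z < 1.75
Highest qualifying boundary gives stanine = 6

6


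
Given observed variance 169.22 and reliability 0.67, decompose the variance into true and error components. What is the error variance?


var_true = rxx * var_obs = 0.67 * 169.22 = 113.3774
var_error = var_obs - var_true
var_error = 169.22 - 113.3774
var_error = 55.8426

55.8426


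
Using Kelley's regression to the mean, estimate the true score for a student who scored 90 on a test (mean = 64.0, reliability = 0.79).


T_est = rxx * X + (1 - rxx) * mean
T_est = 0.79 * 90 + 0.21 * 64.0
T_est = 71.1 + 13.44
T_est = 84.54

84.54


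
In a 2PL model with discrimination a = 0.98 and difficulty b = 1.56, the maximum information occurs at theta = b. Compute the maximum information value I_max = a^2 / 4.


For 2PL, max info at theta = b = 1.56
I_max = a^2 / 4 = 0.98^2 / 4
= 0.9604 / 4
I_max = 0.2401

0.2401


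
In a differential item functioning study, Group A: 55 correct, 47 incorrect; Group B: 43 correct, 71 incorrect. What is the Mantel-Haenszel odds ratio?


Odds_A = 55/47 = 1.1702
Odds_B = 43/71 = 0.6056
OR = Odds_A / Odds_B = 1.1702 / 0.6056
Exactly, OR = (55 * 71) / (47 * 43) = 3905 / 2021
OR = 1.9322

1.9322


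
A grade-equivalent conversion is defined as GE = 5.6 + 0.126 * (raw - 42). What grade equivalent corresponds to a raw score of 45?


raw - median = 45 - 42 = 3
slope * diff = 0.126 * 3 = 0.378
GE = 5.6 + 0.378
GE = 5.978

5.978


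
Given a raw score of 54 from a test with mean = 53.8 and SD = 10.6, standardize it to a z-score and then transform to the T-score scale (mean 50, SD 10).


z = (X - mean) / SD = (54 - 53.8) / 10.6
z = 0.2 / 10.6
z = 0.0189
T-score = T = 50 + 10z
Carry z at full precision (z = 0.2 / 10.6) into the conversion:
T-score = 50 + 10 * (0.2 / 10.6) = 50 + 2 / 10.6
T-score = 50 + 0.1887
T-score = 50.1887

50.1887


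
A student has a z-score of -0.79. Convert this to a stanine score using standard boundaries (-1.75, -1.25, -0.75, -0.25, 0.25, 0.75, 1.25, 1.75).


Stanine boundaries: [-1.75, -1.25, -0.75, -0.25, 0.25, 0.75, 1.25, 1.75]
z = -0.79
Check each boundary:
  z >= -1.75 -> could be stanine 2
  z >= -1.25 -> could be stanine 3
  z < -0.75
  z < -0.25
  z < 0.25
  z < 0.75
  z < 1.25
  z < 1.75
Highest qualifying boundary gives stanine = 3

3


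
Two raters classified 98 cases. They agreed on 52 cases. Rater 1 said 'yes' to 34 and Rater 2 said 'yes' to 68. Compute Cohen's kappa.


P_o = 52/98 = 0.530612
P_e = (34*68 + 64*30) / 9604 = 0.44065
kappa = (P_o - P_e) / (1 - P_e)
kappa = (0.530612 - 0.44065) / (1 - 0.44065)
kappa = 0.1608

0.1608


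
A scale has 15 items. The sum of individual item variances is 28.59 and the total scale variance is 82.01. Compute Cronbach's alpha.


alpha = (k/(k-1)) * (1 - sum(si^2)/s_total^2)
= (15/14) * (1 - 28.59/82.01)
alpha = 0.6979

0.6979


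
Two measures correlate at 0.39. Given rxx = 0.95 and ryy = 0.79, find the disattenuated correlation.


r_corrected = rxy / sqrt(rxx * ryy)
= 0.39 / sqrt(0.95 * 0.79)
= 0.39 / sqrt(0.7505)
= 0.39 / 0.866314
r_corrected = 0.4502

0.4502


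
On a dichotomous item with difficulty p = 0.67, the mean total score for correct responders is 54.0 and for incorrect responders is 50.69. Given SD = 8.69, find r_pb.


q = 1 - p = 0.33
rpb = ((M1 - M0) / SD) * sqrt(p * q)
rpb = ((54.0 - 50.69) / 8.69) * sqrt(0.67 * 0.33)
rpb = 0.1791

0.1791


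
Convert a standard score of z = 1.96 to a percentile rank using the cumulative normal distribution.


CDF(z) = 0.5 * (1 + erf(z/sqrt(2)))
erf(1.3859) = 0.95
CDF = 0.975
Percentile rank = 0.975 * 100 = 97.5

97.5


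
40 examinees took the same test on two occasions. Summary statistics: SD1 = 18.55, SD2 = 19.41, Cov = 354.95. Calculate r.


r = cov(X,Y) / (SD_X * SD_Y)
r = 354.95 / (18.55 * 19.41)
r = 354.95 / 360.0555
r = 0.9858

0.9858


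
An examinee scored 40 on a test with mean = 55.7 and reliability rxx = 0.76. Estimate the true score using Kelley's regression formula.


T_est = rxx * X + (1 - rxx) * mean
T_est = 0.76 * 40 + 0.24 * 55.7
T_est = 30.4 + 13.368
T_est = 43.768

43.768


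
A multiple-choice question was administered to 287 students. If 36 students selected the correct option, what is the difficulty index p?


Item difficulty p = number correct / total examinees
p = 36 / 287
p = 0.1254

0.1254


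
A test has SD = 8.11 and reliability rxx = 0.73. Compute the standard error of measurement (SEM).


SEM = SD * sqrt(1 - rxx)
SEM = 8.11 * sqrt(1 - 0.73)
SEM = 8.11 * sqrt(0.27) = 8.11 * 0.519615
SEM = 4.2141

4.2141


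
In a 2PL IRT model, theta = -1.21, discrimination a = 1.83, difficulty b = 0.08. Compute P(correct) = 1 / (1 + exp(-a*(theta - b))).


a*(theta - b) = 1.83 * (-1.21 - 0.08) = -2.3607
exp(--2.3607) = 10.5984
P = 1 / (1 + 10.5984)
P = 0.0862

0.0862


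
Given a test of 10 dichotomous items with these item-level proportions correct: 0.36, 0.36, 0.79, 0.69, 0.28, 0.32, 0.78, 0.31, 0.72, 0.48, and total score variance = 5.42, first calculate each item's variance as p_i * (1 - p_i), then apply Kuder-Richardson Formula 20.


For each item, compute p_i * q_i:
  Item 1: 0.36 * 0.64 = 0.2304
  Item 2: 0.36 * 0.64 = 0.2304
  Item 3: 0.79 * 0.21 = 0.1659
  Item 4: 0.69 * 0.31 = 0.2139
  Item 5: 0.28 * 0.72 = 0.2016
  Item 6: 0.32 * 0.68 = 0.2176
  Item 7: 0.78 * 0.22 = 0.1716
  Item 8: 0.31 * 0.69 = 0.2139
  Item 9: 0.72 * 0.28 = 0.2016
  Item 10: 0.48 * 0.52 = 0.2496
Sum(p_i * q_i) = 0.2304 + 0.2304 + 0.1659 + 0.2139 + 0.2016 + 0.2176 + 0.1716 + 0.2139 + 0.2016 + 0.2496 = 2.0965
KR-20 = (k/(k-1)) * (1 - Sum(p_i*q_i) / Var_total)
= (10/9) * (1 - 2.0965/5.42)
= 1.1111 * 0.6132
KR-20 = 0.6813

0.6813


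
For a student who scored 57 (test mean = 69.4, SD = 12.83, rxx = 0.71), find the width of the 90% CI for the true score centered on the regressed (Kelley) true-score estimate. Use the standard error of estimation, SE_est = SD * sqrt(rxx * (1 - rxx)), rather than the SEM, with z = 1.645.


True score estimate = 0.71*57 + 0.29*69.4 = 60.596
SE_est = SD * sqrt(rxx * (1 - rxx)) = 12.83 * sqrt(0.71 * 0.29) = 12.83 * sqrt(0.2059) = 5.821767
CI = T_est +/- z * SE_est, so width = 2 * z * SE_est = 2 * 1.645 * 5.821767
Width = 19.1536

19.1536


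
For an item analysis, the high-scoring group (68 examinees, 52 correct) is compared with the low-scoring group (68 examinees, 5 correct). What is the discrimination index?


p_upper = 52/68 = 0.7647
p_lower = 5/68 = 0.0735
D = 0.7647 - 0.0735 = 0.6912

0.6912


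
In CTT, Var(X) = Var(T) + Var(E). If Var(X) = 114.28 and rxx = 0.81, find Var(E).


var_true = rxx * var_obs = 0.81 * 114.28 = 92.5668
var_error = var_obs - var_true
var_error = 114.28 - 92.5668
var_error = 21.7132

21.7132


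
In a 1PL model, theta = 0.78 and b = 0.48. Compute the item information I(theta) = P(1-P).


P = 1/(1+exp(-(0.78-0.48))) = 0.5744
I = P*(1-P) = 0.5744 * 0.4256
I = 0.2445

0.2445


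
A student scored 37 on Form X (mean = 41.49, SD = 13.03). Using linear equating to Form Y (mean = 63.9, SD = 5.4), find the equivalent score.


slope = SD_Y / SD_X = 5.4 / 13.03 ~ 0.4144
intercept = mean_Y - slope * mean_X = 63.9 - (5.4 / 13.03) * 41.49 ~ 46.7054
Y = slope * X + intercept. To avoid rounding drift from the rounded slope/intercept, evaluate the equivalent form Y = mean_Y + SD_Y * (X - mean_X) / SD_X at full precision:
Y = 63.9 + 5.4 * (37 - 41.49) / 13.03
Y = 63.9 - 5.4 * 4.49 / 13.03
Y = 63.9 - 24.246 / 13.03
Y = 63.9 - 1.8608
Y = 62.0392

62.0392


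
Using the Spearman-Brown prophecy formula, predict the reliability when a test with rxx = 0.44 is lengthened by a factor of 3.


r_new = (n * rxx) / (1 + (n-1) * rxx)
r_new = (3 * 0.44) / (1 + 2 * 0.44)
r_new = 1.32 / 1.88
r_new = 0.7021

0.7021


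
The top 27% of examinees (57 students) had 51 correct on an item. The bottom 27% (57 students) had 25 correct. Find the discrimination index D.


p_upper = 51/57 = 0.8947
p_lower = 25/57 = 0.4386
D = 0.8947 - 0.4386 = 0.4561

0.4561


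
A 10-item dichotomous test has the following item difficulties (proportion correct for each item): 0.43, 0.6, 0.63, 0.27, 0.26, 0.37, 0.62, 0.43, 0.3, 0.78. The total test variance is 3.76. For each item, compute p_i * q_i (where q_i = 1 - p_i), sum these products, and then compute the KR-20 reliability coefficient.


For each item, compute p_i * q_i:
  Item 1: 0.43 * 0.57 = 0.2451
  Item 2: 0.6 * 0.4 = 0.24
  Item 3: 0.63 * 0.37 = 0.2331
  Item 4: 0.27 * 0.73 = 0.1971
  Item 5: 0.26 * 0.74 = 0.1924
  Item 6: 0.37 * 0.63 = 0.2331
  Item 7: 0.62 * 0.38 = 0.2356
  Item 8: 0.43 * 0.57 = 0.2451
  Item 9: 0.3 * 0.7 = 0.21
  Item 10: 0.78 * 0.22 = 0.1716
Sum(p_i * q_i) = 0.2451 + 0.24 + 0.2331 + 0.1971 + 0.1924 + 0.2331 + 0.2356 + 0.2451 + 0.21 + 0.1716 = 2.2031
KR-20 = (k/(k-1)) * (1 - Sum(p_i*q_i) / Var_total)
= (10/9) * (1 - 2.2031/3.76)
= 1.1111 * 0.4141
KR-20 = 0.4601

0.4601


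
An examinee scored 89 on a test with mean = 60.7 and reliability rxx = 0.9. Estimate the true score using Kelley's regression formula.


T_est = rxx * X + (1 - rxx) * mean
T_est = 0.9 * 89 + 0.1 * 60.7
T_est = 80.1 + 6.07
T_est = 86.17

86.17


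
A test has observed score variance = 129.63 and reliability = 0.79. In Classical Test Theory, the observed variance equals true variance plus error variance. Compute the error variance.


var_true = rxx * var_obs = 0.79 * 129.63 = 102.4077
var_error = var_obs - var_true
var_error = 129.63 - 102.4077
var_error = 27.2223

27.2223


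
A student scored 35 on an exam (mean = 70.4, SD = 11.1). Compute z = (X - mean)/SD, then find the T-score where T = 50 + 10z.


z = (X - mean) / SD = (35 - 70.4) / 11.1
z = -35.4 / 11.1
z = -3.1892
T-score = T = 50 + 10z
Carry z at full precision (z = -35.4 / 11.1) into the conversion:
T-score = 50 + 10 * (-35.4 / 11.1) = 50 + -354 / 11.1
T-score = 50 + -31.8919
T-score = 18.1081

18.1081


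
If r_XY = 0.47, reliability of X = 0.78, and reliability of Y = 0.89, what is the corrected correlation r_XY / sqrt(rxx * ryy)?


r_corrected = rxy / sqrt(rxx * ryy)
= 0.47 / sqrt(0.78 * 0.89)
= 0.47 / sqrt(0.6942)
= 0.47 / 0.833187
r_corrected = 0.5641

0.5641


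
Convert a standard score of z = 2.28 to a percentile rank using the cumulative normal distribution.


CDF(z) = 0.5 * (1 + erf(z/sqrt(2)))
erf(1.6122) = 0.9774
CDF = 0.9887
Percentile rank = 0.9887 * 100 = 98.87

98.87


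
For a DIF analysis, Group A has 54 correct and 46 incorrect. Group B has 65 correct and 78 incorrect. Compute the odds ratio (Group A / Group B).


Odds_A = 54/46 = 1.1739
Odds_B = 65/78 = 0.8333
OR = Odds_A / Odds_B = 1.1739 / 0.8333
Exactly, OR = (54 * 78) / (46 * 65) = 4212 / 2990
OR = 1.4087

1.4087


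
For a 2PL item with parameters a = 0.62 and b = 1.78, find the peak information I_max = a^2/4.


For 2PL, max info at theta = b = 1.78
I_max = a^2 / 4 = 0.62^2 / 4
= 0.3844 / 4
I_max = 0.0961

0.0961


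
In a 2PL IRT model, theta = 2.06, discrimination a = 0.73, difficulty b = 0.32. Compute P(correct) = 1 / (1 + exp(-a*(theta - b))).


a*(theta - b) = 0.73 * (2.06 - 0.32) = 1.2702
exp(-1.2702) = 0.2808
P = 1 / (1 + 0.2808)
P = 0.7808

0.7808


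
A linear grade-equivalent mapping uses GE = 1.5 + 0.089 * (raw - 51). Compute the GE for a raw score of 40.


raw - median = 40 - 51 = -11
slope * diff = 0.089 * -11 = -0.979
GE = 1.5 + -0.979
GE = 0.521

0.521


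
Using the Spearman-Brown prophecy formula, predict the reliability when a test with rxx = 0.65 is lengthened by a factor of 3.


r_new = (n * rxx) / (1 + (n-1) * rxx)
r_new = (3 * 0.65) / (1 + 2 * 0.65)
r_new = 1.95 / 2.3
r_new = 0.8478

0.8478
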